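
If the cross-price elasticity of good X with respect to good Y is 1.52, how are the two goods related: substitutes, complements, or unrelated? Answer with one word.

ε = 1.52 > 0, so a higher price of good Y raises demand for good X: substitutes.

substitutes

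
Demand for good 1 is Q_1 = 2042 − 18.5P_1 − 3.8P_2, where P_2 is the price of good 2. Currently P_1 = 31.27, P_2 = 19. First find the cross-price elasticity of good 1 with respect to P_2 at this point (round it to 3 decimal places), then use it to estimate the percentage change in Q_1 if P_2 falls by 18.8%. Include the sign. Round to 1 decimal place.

1.0%

At P_1 = 31.27, P_2 = 19: Q_1 = 1391.305.
∂Q_1/∂P_2 = -3.8.
ε = (∂Q_1/∂P_2)(P_2/Q_1) = -3.8000 × 19/1391.305 ≈ -0.052.
%ΔQ_1 ≈ ε × %ΔP_2 = -0.052 × (-18.8%) = 1.0%.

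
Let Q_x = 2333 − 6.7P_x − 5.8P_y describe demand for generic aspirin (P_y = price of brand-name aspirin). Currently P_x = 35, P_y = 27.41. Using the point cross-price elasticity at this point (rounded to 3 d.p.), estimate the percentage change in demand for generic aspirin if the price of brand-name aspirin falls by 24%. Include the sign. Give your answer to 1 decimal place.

At P_x = 35, P_y = 27.41: Q_x = 1939.522.
∂Q_x/∂P_y = -5.8.
ε = (∂Q_x/∂P_y)(P_y/Q_x) = -5.8000 × 27.41/1939.522 ≈ -0.082.
%ΔQ_x ≈ ε × %ΔP_y = -0.082 × (-24%) = 2.0%.

2.0%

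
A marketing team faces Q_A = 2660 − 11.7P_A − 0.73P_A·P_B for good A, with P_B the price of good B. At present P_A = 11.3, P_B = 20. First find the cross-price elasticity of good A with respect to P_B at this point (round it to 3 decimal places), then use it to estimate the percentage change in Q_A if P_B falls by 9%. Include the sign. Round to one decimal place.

At P_A = 11.3, P_B = 20: Q_A = 2362.81.
∂Q_A/∂P_B = -0.73P_A = -8.2490.
ε = (∂Q_A/∂P_B)(P_B/Q_A) = -8.2490 × 20/2362.81 ≈ -0.070.
%ΔQ_A ≈ ε × %ΔP_B = -0.070 × (-9%) = 0.6%.

0.6%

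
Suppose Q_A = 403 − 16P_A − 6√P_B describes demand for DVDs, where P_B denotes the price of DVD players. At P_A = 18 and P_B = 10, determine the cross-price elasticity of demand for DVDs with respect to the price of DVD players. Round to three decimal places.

-0.099

At P_A = 18 and P_B = 10: Q_A = 96.026.
∂Q_A/∂P_B = -6/(2√P_B) = -6/(2√10) = -0.9487.
ε = (∂Q_A/∂P_B)(P_B/Q_A) = -0.9487 × (10/96.026) ≈ -0.099.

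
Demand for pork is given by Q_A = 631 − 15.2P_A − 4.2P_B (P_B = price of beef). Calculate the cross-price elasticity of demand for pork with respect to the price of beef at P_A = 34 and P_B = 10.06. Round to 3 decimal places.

-0.587

At P_A = 34 and P_B = 10.06: Q_A = 71.948.
∂Q_A/∂P_B = -4.2.
ε = (∂Q_A/∂P_B)(P_B/Q_A) = -4.2 × (10.06/71.948) ≈ -0.587.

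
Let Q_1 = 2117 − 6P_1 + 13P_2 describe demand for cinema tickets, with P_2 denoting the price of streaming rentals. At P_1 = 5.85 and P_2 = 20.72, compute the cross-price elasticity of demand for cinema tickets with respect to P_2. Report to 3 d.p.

At P_1 = 5.85 and P_2 = 20.72: Q_1 = 2351.26.
∂Q_1/∂P_2 = 13.
ε = (∂Q_1/∂P_2)(P_2/Q_1) = 13 × (20.72/2351.26) ≈ 0.115.

0.115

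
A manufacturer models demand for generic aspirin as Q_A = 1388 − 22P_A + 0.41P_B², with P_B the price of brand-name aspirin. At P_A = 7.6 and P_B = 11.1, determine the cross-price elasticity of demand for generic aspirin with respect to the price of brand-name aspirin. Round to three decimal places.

At P_A = 7.6 and P_B = 11.1: Q_A = 1271.316.
∂Q_A/∂P_B = 0.82P_B = 0.82(11.1) = 9.1020.
ε = (∂Q_A/∂P_B)(P_B/Q_A) = 9.1020 × (11.1/1271.316) ≈ 0.079.
ε > 0: substitutes.

0.079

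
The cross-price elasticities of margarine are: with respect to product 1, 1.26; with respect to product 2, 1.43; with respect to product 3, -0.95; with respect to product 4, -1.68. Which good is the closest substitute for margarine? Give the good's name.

Substitutes have ε > 0. Among the positive values, 1.43 (product 2) is largest.

product 2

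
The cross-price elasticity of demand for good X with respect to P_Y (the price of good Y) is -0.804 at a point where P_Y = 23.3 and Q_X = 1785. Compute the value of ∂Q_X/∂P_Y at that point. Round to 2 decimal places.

-61.59

ε = (∂Q_X/∂P_Y)·(P_Y/Q_X) ⇒ ∂Q_X/∂P_Y = ε·Q_X/P_Y = -0.804 × 1785/23.3 ≈ -61.59.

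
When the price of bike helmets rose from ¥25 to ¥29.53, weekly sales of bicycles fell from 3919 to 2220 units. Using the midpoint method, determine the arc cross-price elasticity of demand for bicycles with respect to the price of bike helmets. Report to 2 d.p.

-3.33

ΔQ_A = 2220 − 3919 = -1699; ΔP_B = 29.53 − 25 = 4.53.
Midpoints: Q̄_A = 3069.5, P̄_B = 27.27.
ε = (ΔQ_A/Q̄_A)/(ΔP_B/P̄_B) = (-1699/3069.5)/(4.53/27.27) ≈ -3.33.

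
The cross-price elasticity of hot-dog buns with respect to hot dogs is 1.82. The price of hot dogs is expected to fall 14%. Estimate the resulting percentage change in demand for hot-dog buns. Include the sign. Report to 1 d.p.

-25.5%

%ΔQ ≈ ε × %ΔP of hot dogs = 1.82 × (-14%) = -25.5%.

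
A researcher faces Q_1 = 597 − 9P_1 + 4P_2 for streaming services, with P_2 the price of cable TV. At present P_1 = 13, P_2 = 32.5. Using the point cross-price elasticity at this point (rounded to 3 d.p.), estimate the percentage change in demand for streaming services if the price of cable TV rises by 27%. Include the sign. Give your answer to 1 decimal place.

At P_1 = 13, P_2 = 32.5: Q_1 = 610.
∂Q_1/∂P_2 = 4.
ε = (∂Q_1/∂P_2)(P_2/Q_1) = 4.0000 × 32.5/610 ≈ 0.213.
%ΔQ_1 ≈ ε × %ΔP_2 = 0.213 × (27%) = 5.8%.

5.8%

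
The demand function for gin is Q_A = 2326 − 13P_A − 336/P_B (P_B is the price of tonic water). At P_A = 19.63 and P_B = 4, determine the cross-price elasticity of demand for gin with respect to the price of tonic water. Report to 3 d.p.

At P_A = 19.63 and P_B = 4: Q_A = 1986.81.
∂Q_A/∂P_B = 336/P_B² = 21.0000.
ε = (∂Q_A/∂P_B)(P_B/Q_A) = 21.0000 × (4/1986.81) ≈ 0.042.

0.042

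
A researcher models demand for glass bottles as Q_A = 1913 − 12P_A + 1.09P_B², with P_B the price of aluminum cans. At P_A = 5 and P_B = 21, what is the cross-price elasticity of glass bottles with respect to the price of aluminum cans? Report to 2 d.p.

0.41

At P_A = 5 and P_B = 21: Q_A = 2333.69.
∂Q_A/∂P_B = 2.18P_B = 2.18(21) = 45.7800.
ε = (∂Q_A/∂P_B)(P_B/Q_A) = 45.7800 × (21/2333.69) ≈ 0.41.
ε > 0: substitutes.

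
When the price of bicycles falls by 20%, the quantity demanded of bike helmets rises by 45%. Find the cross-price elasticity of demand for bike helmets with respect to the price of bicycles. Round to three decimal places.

-2.250

ε = (%ΔQ of bike helmets) / (%ΔP of bicycles) = (45%) / (-20%) ≈ -2.250.
Negative cross-price elasticity: complements.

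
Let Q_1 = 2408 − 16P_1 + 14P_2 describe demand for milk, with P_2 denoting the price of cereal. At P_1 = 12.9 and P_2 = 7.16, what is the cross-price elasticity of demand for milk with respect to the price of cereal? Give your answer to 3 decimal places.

At P_1 = 12.9 and P_2 = 7.16: Q_1 = 2301.84.
∂Q_1/∂P_2 = 14.
ε = (∂Q_1/∂P_2)(P_2/Q_1) = 14 × (7.16/2301.84) ≈ 0.044.
Since ε > 0, milk and cereal are substitutes.

0.044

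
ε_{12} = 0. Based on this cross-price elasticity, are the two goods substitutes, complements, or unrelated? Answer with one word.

ε = 0: demand for good 1 does not respond to good 2's price; the goods are unrelated.

unrelated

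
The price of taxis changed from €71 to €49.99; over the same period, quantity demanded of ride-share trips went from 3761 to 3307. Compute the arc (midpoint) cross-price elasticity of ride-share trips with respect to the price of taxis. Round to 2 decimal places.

ΔQ_A = 3307 − 3761 = -454; ΔP_B = 49.99 − 71 = -21.01.
Midpoints: Q̄_A = 3534.0, P̄_B = 60.50.
ε = (ΔQ_A/Q̄_A)/(ΔP_B/P̄_B) = (-454/3534.0)/(-21.01/60.50) ≈ 0.37.

0.37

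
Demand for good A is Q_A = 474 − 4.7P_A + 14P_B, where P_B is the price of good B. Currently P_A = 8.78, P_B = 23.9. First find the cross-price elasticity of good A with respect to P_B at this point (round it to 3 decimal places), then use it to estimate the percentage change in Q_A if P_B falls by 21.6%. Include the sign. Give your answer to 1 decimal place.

-9.4%

At P_A = 8.78, P_B = 23.9: Q_A = 767.334.
∂Q_A/∂P_B = 14.
ε = (∂Q_A/∂P_B)(P_B/Q_A) = 14.0000 × 23.9/767.334 ≈ 0.436.
%ΔQ_A ≈ ε × %ΔP_B = 0.436 × (-21.6%) = -9.4%.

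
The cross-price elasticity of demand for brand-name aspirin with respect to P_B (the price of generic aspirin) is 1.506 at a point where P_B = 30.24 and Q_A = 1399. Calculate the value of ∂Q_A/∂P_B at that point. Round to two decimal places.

ε = (∂Q_A/∂P_B)·(P_B/Q_A) ⇒ ∂Q_A/∂P_B = ε·Q_A/P_B = 1.506 × 1399/30.24 ≈ 69.67.

69.67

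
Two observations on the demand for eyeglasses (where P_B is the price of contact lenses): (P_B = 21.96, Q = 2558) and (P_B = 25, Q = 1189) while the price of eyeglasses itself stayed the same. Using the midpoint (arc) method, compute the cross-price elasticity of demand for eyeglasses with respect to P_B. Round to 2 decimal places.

-5.64

ΔQ_A = 1189 − 2558 = -1369; ΔP_B = 25 − 21.96 = 3.04.
Midpoints: Q̄_A = 1873.5, P̄_B = 23.48.
ε = (ΔQ_A/Q̄_A)/(ΔP_B/P̄_B) = (-1369/1873.5)/(3.04/23.48) ≈ -5.64.
ε < 0: eyeglasses and contact lenses are complements.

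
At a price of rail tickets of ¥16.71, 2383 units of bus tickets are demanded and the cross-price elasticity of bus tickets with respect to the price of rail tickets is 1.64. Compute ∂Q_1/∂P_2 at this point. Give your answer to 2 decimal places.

233.88

ε = (∂Q_1/∂P_2)·(P_2/Q_1) ⇒ ∂Q_1/∂P_2 = ε·Q_1/P_2 = 1.64 × 2383/16.71 ≈ 233.88.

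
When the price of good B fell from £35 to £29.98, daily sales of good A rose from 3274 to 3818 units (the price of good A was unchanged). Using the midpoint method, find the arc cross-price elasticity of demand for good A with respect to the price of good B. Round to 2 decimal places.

ΔQ_A = 3818 − 3274 = 544; ΔP_B = 29.98 − 35 = -5.02.
Midpoints: Q̄_A = 3546.0, P̄_B = 32.49.
ε = (ΔQ_A/Q̄_A)/(ΔP_B/P̄_B) = (544/3546.0)/(-5.02/32.49) ≈ -0.99.

-0.99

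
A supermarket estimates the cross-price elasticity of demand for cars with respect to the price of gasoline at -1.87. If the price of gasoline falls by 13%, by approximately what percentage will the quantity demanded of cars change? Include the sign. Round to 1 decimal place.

24.3%

%ΔQ ≈ ε × %ΔP of gasoline = -1.87 × (-13%) = 24.3%.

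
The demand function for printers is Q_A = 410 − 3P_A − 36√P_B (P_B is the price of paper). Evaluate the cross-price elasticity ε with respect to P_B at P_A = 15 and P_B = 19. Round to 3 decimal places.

-0.377

At P_A = 15 and P_B = 19: Q_A = 208.080.
∂Q_A/∂P_B = -36/(2√P_B) = -36/(2√19) = -4.1295.
ε = (∂Q_A/∂P_B)(P_B/Q_A) = -4.1295 × (19/208.080) ≈ -0.377.
ε < 0: complements.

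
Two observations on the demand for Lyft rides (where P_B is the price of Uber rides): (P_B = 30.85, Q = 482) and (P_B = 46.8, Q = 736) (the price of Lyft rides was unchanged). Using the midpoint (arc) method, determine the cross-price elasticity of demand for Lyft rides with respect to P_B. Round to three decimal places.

ΔQ_A = 736 − 482 = 254; ΔP_B = 46.8 − 30.85 = 15.95.
Midpoints: Q̄_A = 609.0, P̄_B = 38.83.
ε = (ΔQ_A/Q̄_A)/(ΔP_B/P̄_B) = (254/609.0)/(15.95/38.83) ≈ 1.015.
ε > 0: Lyft rides and Uber rides are substitutes.

1.015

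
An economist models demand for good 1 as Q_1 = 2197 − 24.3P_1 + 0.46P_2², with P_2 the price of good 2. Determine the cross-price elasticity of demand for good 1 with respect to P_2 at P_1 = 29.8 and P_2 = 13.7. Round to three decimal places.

At P_1 = 29.8 and P_2 = 13.7: Q_1 = 1559.197.
∂Q_1/∂P_2 = 0.92P_2 = 0.92(13.7) = 12.6040.
ε = (∂Q_1/∂P_2)(P_2/Q_1) = 12.6040 × (13.7/1559.197) ≈ 0.111.

0.111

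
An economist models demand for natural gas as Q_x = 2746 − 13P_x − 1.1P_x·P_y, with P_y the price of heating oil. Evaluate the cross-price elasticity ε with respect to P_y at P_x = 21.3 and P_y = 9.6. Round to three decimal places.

At P_x = 21.3 and P_y = 9.6: Q_x = 2244.172.
∂Q_x/∂P_y = -1.1P_x = -1.1(21.3) = -23.4300.
ε = (∂Q_x/∂P_y)(P_y/Q_x) = -23.4300 × (9.6/2244.172) ≈ -0.100.
ε < 0: complements.

-0.100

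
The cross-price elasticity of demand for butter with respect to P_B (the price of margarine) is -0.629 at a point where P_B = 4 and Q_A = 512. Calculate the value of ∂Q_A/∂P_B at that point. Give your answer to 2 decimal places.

-80.51

ε = (∂Q_A/∂P_B)·(P_B/Q_A) ⇒ ∂Q_A/∂P_B = ε·Q_A/P_B = -0.629 × 512/4 ≈ -80.51.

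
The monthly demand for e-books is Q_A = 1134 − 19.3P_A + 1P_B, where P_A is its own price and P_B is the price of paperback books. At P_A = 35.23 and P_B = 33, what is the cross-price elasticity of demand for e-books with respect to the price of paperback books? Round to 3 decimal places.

At P_A = 35.23 and P_B = 33: Q_A = 487.061.
∂Q_A/∂P_B = 1.
ε = (∂Q_A/∂P_B)(P_B/Q_A) = 1 × (33/487.061) ≈ 0.068.

0.068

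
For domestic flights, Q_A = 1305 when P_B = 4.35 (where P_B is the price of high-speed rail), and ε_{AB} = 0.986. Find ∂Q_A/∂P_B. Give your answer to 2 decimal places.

295.80

ε = (∂Q_A/∂P_B)·(P_B/Q_A) ⇒ ∂Q_A/∂P_B = ε·Q_A/P_B = 0.986 × 1305/4.35 ≈ 295.80.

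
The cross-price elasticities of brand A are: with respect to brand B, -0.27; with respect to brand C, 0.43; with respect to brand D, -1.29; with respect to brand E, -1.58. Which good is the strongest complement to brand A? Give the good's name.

Complements have ε < 0. The most negative value is -1.58 (brand E).

brand E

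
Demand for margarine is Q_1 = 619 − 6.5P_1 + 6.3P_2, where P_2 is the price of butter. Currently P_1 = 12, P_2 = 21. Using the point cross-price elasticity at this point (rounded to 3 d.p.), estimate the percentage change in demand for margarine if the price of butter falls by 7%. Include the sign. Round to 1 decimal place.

At P_1 = 12, P_2 = 21: Q_1 = 673.3.
∂Q_1/∂P_2 = 6.3.
ε = (∂Q_1/∂P_2)(P_2/Q_1) = 6.3000 × 21/673.3 ≈ 0.196.
%ΔQ_1 ≈ ε × %ΔP_2 = 0.196 × (-7%) = -1.4%.

-1.4%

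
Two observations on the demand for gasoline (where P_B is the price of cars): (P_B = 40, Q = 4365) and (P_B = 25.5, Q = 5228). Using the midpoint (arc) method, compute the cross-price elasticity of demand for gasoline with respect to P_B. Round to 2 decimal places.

-0.41

ΔQ_A = 5228 − 4365 = 863; ΔP_B = 25.5 − 40 = -14.5.
Midpoints: Q̄_A = 4796.5, P̄_B = 32.75.
ε = (ΔQ_A/Q̄_A)/(ΔP_B/P̄_B) = (863/4796.5)/(-14.5/32.75) ≈ -0.41.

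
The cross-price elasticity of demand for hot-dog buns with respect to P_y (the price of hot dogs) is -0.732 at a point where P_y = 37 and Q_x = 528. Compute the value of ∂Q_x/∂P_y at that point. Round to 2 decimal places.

ε = (∂Q_x/∂P_y)·(P_y/Q_x) ⇒ ∂Q_x/∂P_y = ε·Q_x/P_y = -0.732 × 528/37 ≈ -10.45.

-10.45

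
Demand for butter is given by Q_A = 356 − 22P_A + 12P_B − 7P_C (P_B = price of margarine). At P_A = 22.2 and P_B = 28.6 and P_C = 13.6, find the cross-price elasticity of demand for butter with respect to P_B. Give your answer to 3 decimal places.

2.969

At P_A = 22.2 and P_B = 28.6 and P_C = 13.6: Q_A = 115.6.
∂Q_A/∂P_B = 12.
ε = (∂Q_A/∂P_B)(P_B/Q_A) = 12 × (28.6/115.6) ≈ 2.969.
Since ε > 0, butter and margarine are substitutes.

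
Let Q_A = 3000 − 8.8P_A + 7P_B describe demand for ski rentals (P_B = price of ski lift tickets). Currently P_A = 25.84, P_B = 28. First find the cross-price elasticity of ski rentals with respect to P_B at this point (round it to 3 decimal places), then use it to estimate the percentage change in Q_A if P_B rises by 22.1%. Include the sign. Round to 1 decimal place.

At P_A = 25.84, P_B = 28: Q_A = 2968.608.
∂Q_A/∂P_B = 7.
ε = (∂Q_A/∂P_B)(P_B/Q_A) = 7.0000 × 28/2968.608 ≈ 0.066.
%ΔQ_A ≈ ε × %ΔP_B = 0.066 × (22.1%) = 1.5%.

1.5%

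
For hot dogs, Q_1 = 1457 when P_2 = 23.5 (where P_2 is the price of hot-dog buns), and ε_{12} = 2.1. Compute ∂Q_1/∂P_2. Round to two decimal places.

130.20

ε = (∂Q_1/∂P_2)·(P_2/Q_1) ⇒ ∂Q_1/∂P_2 = ε·Q_1/P_2 = 2.1 × 1457/23.5 ≈ 130.20.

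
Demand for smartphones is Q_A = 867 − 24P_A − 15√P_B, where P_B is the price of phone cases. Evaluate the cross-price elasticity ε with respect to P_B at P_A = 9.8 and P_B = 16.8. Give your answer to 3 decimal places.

At P_A = 9.8 and P_B = 16.8: Q_A = 570.318.
∂Q_A/∂P_B = -15/(2√P_B) = -15/(2√16.8) = -1.8298.
ε = (∂Q_A/∂P_B)(P_B/Q_A) = -1.8298 × (16.8/570.318) ≈ -0.054.
ε < 0: complements.

-0.054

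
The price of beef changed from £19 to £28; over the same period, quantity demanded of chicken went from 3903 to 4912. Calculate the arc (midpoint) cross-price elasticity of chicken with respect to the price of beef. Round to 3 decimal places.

ΔQ_A = 4912 − 3903 = 1009; ΔP_B = 28 − 19 = 9.
Midpoints: Q̄_A = 4407.5, P̄_B = 23.50.
ε = (ΔQ_A/Q̄_A)/(ΔP_B/P̄_B) = (1009/4407.5)/(9/23.50) ≈ 0.598.
ε > 0: chicken and beef are substitutes.

0.598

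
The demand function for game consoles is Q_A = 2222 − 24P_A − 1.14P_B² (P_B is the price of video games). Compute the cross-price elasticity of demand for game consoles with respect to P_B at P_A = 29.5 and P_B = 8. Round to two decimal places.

-0.10

At P_A = 29.5 and P_B = 8: Q_A = 1441.04.
∂Q_A/∂P_B = -2.28P_B = -2.28(8) = -18.2400.
ε = (∂Q_A/∂P_B)(P_B/Q_A) = -18.2400 × (8/1441.04) ≈ -0.10.
ε < 0: complements.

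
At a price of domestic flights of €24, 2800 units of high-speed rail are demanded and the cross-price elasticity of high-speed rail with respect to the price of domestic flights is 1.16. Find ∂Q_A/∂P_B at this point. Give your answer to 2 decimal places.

135.33

ε = (∂Q_A/∂P_B)·(P_B/Q_A) ⇒ ∂Q_A/∂P_B = ε·Q_A/P_B = 1.16 × 2800/24 ≈ 135.33.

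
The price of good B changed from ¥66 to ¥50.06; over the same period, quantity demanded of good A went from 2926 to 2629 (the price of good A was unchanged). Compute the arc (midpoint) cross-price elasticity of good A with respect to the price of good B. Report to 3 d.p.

ΔQ_A = 2629 − 2926 = -297; ΔP_B = 50.06 − 66 = -15.94.
Midpoints: Q̄_A = 2777.5, P̄_B = 58.03.
ε = (ΔQ_A/Q̄_A)/(ΔP_B/P̄_B) = (-297/2777.5)/(-15.94/58.03) ≈ 0.389.
ε > 0: good A and good B are substitutes.

0.389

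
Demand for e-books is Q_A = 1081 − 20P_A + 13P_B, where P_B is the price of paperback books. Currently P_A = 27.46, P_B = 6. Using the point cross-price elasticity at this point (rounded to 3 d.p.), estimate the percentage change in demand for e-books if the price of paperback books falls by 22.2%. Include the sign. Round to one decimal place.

At P_A = 27.46, P_B = 6: Q_A = 609.8.
∂Q_A/∂P_B = 13.
ε = (∂Q_A/∂P_B)(P_B/Q_A) = 13.0000 × 6/609.8 ≈ 0.128.
%ΔQ_A ≈ ε × %ΔP_B = 0.128 × (-22.2%) = -2.8%.

-2.8%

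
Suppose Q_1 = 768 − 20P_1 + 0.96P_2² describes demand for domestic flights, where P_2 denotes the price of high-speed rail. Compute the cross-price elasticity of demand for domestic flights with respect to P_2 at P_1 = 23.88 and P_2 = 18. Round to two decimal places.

1.03

At P_1 = 23.88 and P_2 = 18: Q_1 = 601.44.
∂Q_1/∂P_2 = 1.92P_2 = 1.92(18) = 34.5600.
ε = (∂Q_1/∂P_2)(P_2/Q_1) = 34.5600 × (18/601.44) ≈ 1.03.
ε > 0: substitutes.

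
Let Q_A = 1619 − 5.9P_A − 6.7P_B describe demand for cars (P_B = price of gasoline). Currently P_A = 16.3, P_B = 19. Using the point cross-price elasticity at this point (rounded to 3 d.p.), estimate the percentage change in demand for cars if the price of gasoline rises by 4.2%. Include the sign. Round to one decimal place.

-0.4%

At P_A = 16.3, P_B = 19: Q_A = 1395.53.
∂Q_A/∂P_B = -6.7.
ε = (∂Q_A/∂P_B)(P_B/Q_A) = -6.7000 × 19/1395.53 ≈ -0.091.
%ΔQ_A ≈ ε × %ΔP_B = -0.091 × (4.2%) = -0.4%.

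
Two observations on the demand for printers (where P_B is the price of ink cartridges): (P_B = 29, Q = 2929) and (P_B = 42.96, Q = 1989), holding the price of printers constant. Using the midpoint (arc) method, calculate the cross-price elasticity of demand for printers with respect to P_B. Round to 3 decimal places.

-0.985

ΔQ_A = 1989 − 2929 = -940; ΔP_B = 42.96 − 29 = 13.96.
Midpoints: Q̄_A = 2459.0, P̄_B = 35.98.
ε = (ΔQ_A/Q̄_A)/(ΔP_B/P̄_B) = (-940/2459.0)/(13.96/35.98) ≈ -0.985.
ε < 0: printers and ink cartridges are complements.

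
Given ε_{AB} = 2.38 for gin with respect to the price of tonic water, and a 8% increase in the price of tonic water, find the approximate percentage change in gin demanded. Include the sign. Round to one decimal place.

%ΔQ ≈ ε × %ΔP of tonic water = 2.38 × (8%) = 19.0%.

19.0%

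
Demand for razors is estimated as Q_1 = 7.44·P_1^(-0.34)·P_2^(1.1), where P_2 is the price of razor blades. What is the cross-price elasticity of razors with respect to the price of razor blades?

In a log-linear (constant-elasticity) demand function, the coefficient on the exponent of P_2 is the cross-price elasticity.
ε = 1.10. Positive, so razors and razor blades are substitutes.

1.10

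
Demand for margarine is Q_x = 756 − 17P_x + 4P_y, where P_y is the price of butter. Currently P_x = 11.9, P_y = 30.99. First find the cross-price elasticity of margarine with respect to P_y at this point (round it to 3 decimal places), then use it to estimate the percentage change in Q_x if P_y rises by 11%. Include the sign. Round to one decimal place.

2.0%

At P_x = 11.9, P_y = 30.99: Q_x = 677.66.
∂Q_x/∂P_y = 4.
ε = (∂Q_x/∂P_y)(P_y/Q_x) = 4.0000 × 30.99/677.66 ≈ 0.183.
%ΔQ_x ≈ ε × %ΔP_y = 0.183 × (11%) = 2.0%.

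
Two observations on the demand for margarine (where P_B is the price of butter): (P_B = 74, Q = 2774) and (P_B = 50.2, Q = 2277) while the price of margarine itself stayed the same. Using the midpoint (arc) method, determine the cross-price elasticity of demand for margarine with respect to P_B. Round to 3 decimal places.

ΔQ_A = 2277 − 2774 = -497; ΔP_B = 50.2 − 74 = -23.8.
Midpoints: Q̄_A = 2525.5, P̄_B = 62.10.
ε = (ΔQ_A/Q̄_A)/(ΔP_B/P̄_B) = (-497/2525.5)/(-23.8/62.10) ≈ 0.513.
ε > 0: margarine and butter are substitutes.

0.513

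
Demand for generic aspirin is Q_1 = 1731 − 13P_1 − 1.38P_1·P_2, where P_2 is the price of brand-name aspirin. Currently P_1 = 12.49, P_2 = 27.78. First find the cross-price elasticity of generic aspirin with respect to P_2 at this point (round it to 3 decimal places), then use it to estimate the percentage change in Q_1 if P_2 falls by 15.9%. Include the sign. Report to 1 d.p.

At P_1 = 12.49, P_2 = 27.78: Q_1 = 1089.808.
∂Q_1/∂P_2 = -1.38P_1 = -17.2362.
ε = (∂Q_1/∂P_2)(P_2/Q_1) = -17.2362 × 27.78/1089.808 ≈ -0.439.
%ΔQ_1 ≈ ε × %ΔP_2 = -0.439 × (-15.9%) = 7.0%.

7.0%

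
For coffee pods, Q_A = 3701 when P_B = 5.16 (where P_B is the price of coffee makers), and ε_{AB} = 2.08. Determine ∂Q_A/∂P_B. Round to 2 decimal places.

1491.88

ε = (∂Q_A/∂P_B)·(P_B/Q_A) ⇒ ∂Q_A/∂P_B = ε·Q_A/P_B = 2.08 × 3701/5.16 ≈ 1491.88.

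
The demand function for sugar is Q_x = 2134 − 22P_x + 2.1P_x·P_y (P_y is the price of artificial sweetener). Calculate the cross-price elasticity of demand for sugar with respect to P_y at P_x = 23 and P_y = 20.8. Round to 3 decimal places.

At P_x = 23 and P_y = 20.8: Q_x = 2632.64.
∂Q_x/∂P_y = 2.1P_x = 2.1(23) = 48.3000.
ε = (∂Q_x/∂P_y)(P_y/Q_x) = 48.3000 × (20.8/2632.64) ≈ 0.382.

0.382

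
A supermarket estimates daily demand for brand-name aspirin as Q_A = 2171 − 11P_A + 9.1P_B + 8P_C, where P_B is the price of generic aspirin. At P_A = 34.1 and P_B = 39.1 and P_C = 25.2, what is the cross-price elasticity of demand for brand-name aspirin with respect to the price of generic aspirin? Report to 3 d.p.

0.151

At P_A = 34.1 and P_B = 39.1 and P_C = 25.2: Q_A = 2353.31.
∂Q_A/∂P_B = 9.1.
ε = (∂Q_A/∂P_B)(P_B/Q_A) = 9.1 × (39.1/2353.31) ≈ 0.151.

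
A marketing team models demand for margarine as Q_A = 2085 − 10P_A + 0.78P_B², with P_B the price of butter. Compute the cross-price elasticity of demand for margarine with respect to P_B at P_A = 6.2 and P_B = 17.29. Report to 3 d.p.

At P_A = 6.2 and P_B = 17.29: Q_A = 2256.176.
∂Q_A/∂P_B = 1.56P_B = 1.56(17.29) = 26.9724.
ε = (∂Q_A/∂P_B)(P_B/Q_A) = 26.9724 × (17.29/2256.176) ≈ 0.207.

0.207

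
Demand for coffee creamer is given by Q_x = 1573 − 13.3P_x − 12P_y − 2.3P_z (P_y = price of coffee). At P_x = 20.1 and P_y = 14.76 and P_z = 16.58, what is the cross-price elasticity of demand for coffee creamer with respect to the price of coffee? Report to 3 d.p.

At P_x = 20.1 and P_y = 14.76 and P_z = 16.58: Q_x = 1090.416.
∂Q_x/∂P_y = -12.
ε = (∂Q_x/∂P_y)(P_y/Q_x) = -12 × (14.76/1090.416) ≈ -0.162.
Since ε < 0, coffee creamer and coffee are complements.

-0.162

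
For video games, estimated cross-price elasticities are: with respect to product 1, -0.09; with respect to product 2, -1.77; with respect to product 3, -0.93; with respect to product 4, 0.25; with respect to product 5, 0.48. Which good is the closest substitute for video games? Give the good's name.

product 5

Substitutes have ε > 0. Among the positive values, 0.48 (product 5) is largest.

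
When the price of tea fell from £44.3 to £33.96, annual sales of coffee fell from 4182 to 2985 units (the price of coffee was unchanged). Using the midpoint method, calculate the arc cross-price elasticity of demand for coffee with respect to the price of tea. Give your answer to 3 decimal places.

1.264

ΔQ_A = 2985 − 4182 = -1197; ΔP_B = 33.96 − 44.3 = -10.34.
Midpoints: Q̄_A = 3583.5, P̄_B = 39.13.
ε = (ΔQ_A/Q̄_A)/(ΔP_B/P̄_B) = (-1197/3583.5)/(-10.34/39.13) ≈ 1.264.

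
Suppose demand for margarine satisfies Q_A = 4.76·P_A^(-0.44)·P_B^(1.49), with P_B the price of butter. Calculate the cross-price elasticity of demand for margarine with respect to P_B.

In a log-linear (constant-elasticity) demand function, the coefficient on the exponent of P_B is the cross-price elasticity.
ε = 1.49. Positive, so margarine and butter are substitutes.

1.49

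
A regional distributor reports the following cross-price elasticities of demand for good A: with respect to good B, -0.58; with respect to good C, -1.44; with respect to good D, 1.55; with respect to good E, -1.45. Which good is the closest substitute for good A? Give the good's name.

good D

Substitutes have ε > 0. Among the positive values, 1.55 (good D) is largest.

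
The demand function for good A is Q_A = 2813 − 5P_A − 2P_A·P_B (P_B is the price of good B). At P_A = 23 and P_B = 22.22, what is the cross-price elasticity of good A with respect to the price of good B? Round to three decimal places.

At P_A = 23 and P_B = 22.22: Q_A = 1675.88.
∂Q_A/∂P_B = -2P_A = -2(23) = -46.0000.
ε = (∂Q_A/∂P_B)(P_B/Q_A) = -46.0000 × (22.22/1675.88) ≈ -0.610.
ε < 0: complements.

-0.610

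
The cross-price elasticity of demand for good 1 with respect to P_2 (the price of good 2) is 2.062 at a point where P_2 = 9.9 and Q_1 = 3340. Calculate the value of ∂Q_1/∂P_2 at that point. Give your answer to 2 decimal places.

ε = (∂Q_1/∂P_2)·(P_2/Q_1) ⇒ ∂Q_1/∂P_2 = ε·Q_1/P_2 = 2.062 × 3340/9.9 ≈ 695.66.

695.66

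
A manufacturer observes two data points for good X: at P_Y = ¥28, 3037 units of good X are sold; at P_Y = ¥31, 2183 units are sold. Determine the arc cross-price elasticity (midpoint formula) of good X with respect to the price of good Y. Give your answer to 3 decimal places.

ΔQ_X = 2183 − 3037 = -854; ΔP_Y = 31 − 28 = 3.
Midpoints: Q̄_X = 2610.0, P̄_Y = 29.50.
ε = (ΔQ_X/Q̄_X)/(ΔP_Y/P̄_Y) = (-854/2610.0)/(3/29.50) ≈ -3.217.

-3.217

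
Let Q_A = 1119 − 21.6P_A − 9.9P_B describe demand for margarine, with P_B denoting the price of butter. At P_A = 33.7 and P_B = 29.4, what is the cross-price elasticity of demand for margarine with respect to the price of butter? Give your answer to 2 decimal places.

-2.91

At P_A = 33.7 and P_B = 29.4: Q_A = 100.02.
∂Q_A/∂P_B = -9.9.
ε = (∂Q_A/∂P_B)(P_B/Q_A) = -9.9 × (29.4/100.02) ≈ -2.91.
Since ε < 0, margarine and butter are complements.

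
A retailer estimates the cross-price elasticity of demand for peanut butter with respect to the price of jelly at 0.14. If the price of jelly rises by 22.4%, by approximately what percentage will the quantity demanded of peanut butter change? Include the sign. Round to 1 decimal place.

3.1%

%ΔQ ≈ ε × %ΔP of jelly = 0.14 × (22.4%) = 3.1%.
Demand for peanut butter rises by about 3.1%.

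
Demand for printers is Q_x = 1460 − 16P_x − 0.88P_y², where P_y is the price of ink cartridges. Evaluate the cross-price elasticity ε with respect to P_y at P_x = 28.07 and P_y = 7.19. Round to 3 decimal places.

At P_x = 28.07 and P_y = 7.19: Q_x = 965.387.
∂Q_x/∂P_y = -1.76P_y = -1.76(7.19) = -12.6544.
ε = (∂Q_x/∂P_y)(P_y/Q_x) = -12.6544 × (7.19/965.387) ≈ -0.094.
ε < 0: complements.

-0.094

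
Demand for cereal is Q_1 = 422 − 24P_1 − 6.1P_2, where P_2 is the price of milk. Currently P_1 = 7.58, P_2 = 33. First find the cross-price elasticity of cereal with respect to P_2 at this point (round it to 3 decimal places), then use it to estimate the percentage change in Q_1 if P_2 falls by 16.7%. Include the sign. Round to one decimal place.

86.7%

At P_1 = 7.58, P_2 = 33: Q_1 = 38.78.
∂Q_1/∂P_2 = -6.1.
ε = (∂Q_1/∂P_2)(P_2/Q_1) = -6.1000 × 33/38.78 ≈ -5.191.
%ΔQ_1 ≈ ε × %ΔP_2 = -5.191 × (-16.7%) = 86.7%.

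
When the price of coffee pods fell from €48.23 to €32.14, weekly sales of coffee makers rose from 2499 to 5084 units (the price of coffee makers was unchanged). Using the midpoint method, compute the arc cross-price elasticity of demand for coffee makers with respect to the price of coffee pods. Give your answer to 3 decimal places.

ΔQ_A = 5084 − 2499 = 2585; ΔP_B = 32.14 − 48.23 = -16.09.
Midpoints: Q̄_A = 3791.5, P̄_B = 40.19.
ε = (ΔQ_A/Q̄_A)/(ΔP_B/P̄_B) = (2585/3791.5)/(-16.09/40.19) ≈ -1.703.
ε < 0: coffee makers and coffee pods are complements.

-1.703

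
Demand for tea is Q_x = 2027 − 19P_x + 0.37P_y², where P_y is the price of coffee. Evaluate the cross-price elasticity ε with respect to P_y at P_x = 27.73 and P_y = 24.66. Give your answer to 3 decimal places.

0.261

At P_x = 27.73 and P_y = 24.66: Q_x = 1725.133.
∂Q_x/∂P_y = 0.74P_y = 0.74(24.66) = 18.2484.
ε = (∂Q_x/∂P_y)(P_y/Q_x) = 18.2484 × (24.66/1725.133) ≈ 0.261.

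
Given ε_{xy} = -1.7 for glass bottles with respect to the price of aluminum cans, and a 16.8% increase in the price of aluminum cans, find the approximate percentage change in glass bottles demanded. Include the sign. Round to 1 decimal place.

-28.6%

%ΔQ ≈ ε × %ΔP of aluminum cans = -1.7 × (16.8%) = -28.6%.
Demand for glass bottles falls by about 28.6%.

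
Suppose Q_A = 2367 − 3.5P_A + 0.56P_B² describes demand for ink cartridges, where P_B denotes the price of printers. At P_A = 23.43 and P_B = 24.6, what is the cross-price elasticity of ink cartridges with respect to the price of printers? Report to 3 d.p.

At P_A = 23.43 and P_B = 24.6: Q_A = 2623.885.
∂Q_A/∂P_B = 1.12P_B = 1.12(24.6) = 27.5520.
ε = (∂Q_A/∂P_B)(P_B/Q_A) = 27.5520 × (24.6/2623.885) ≈ 0.258.
ε > 0: substitutes.

0.258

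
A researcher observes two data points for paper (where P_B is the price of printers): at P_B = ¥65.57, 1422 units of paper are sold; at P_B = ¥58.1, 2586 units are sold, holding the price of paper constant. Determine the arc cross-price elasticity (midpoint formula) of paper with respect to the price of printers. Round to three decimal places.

ΔQ_A = 2586 − 1422 = 1164; ΔP_B = 58.1 − 65.57 = -7.47.
Midpoints: Q̄_A = 2004.0, P̄_B = 61.83.
ε = (ΔQ_A/Q̄_A)/(ΔP_B/P̄_B) = (1164/2004.0)/(-7.47/61.83) ≈ -4.808.

-4.808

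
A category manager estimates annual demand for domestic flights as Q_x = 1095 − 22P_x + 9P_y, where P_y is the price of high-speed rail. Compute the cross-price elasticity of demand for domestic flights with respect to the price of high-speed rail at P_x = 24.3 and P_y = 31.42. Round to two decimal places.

0.34

At P_x = 24.3 and P_y = 31.42: Q_x = 843.18.
∂Q_x/∂P_y = 9.
ε = (∂Q_x/∂P_y)(P_y/Q_x) = 9 × (31.42/843.18) ≈ 0.34.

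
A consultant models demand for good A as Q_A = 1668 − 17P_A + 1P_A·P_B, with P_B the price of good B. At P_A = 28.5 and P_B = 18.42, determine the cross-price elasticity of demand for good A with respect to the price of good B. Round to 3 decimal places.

0.307

At P_A = 28.5 and P_B = 18.42: Q_A = 1708.47.
∂Q_A/∂P_B = 1P_A = 1(28.5) = 28.5000.
ε = (∂Q_A/∂P_B)(P_B/Q_A) = 28.5000 × (18.42/1708.47) ≈ 0.307.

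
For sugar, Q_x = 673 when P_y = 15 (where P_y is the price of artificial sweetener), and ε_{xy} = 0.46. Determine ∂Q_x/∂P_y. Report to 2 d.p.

ε = (∂Q_x/∂P_y)·(P_y/Q_x) ⇒ ∂Q_x/∂P_y = ε·Q_x/P_y = 0.46 × 673/15 ≈ 20.64.

20.64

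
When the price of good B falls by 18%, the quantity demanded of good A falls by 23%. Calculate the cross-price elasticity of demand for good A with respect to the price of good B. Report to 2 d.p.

ε = (%ΔQ of good A) / (%ΔP of good B) = (-23%) / (-18%) ≈ 1.28.
Positive cross-price elasticity: substitutes.

1.28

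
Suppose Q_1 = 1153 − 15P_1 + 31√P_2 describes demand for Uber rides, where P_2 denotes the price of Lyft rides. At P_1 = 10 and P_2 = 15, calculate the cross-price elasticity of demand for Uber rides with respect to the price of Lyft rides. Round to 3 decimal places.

At P_1 = 10 and P_2 = 15: Q_1 = 1123.062.
∂Q_1/∂P_2 = 31/(2√P_2) = 31/(2√15) = 4.0021.
ε = (∂Q_1/∂P_2)(P_2/Q_1) = 4.0021 × (15/1123.062) ≈ 0.053.
ε > 0: substitutes.

0.053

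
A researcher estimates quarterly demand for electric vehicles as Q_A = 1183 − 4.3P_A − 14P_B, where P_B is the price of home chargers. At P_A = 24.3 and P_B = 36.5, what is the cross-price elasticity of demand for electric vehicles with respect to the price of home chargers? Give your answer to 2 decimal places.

At P_A = 24.3 and P_B = 36.5: Q_A = 567.51.
∂Q_A/∂P_B = -14.
ε = (∂Q_A/∂P_B)(P_B/Q_A) = -14 × (36.5/567.51) ≈ -0.90.

-0.90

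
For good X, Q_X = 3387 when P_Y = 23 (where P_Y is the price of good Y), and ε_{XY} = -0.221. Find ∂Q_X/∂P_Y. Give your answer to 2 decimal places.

ε = (∂Q_X/∂P_Y)·(P_Y/Q_X) ⇒ ∂Q_X/∂P_Y = ε·Q_X/P_Y = -0.221 × 3387/23 ≈ -32.54.

-32.54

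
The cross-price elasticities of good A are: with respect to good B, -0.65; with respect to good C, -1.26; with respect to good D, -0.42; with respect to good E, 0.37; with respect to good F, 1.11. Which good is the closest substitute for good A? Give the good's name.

Substitutes have ε > 0. Among the positive values, 1.11 (good F) is largest.

good F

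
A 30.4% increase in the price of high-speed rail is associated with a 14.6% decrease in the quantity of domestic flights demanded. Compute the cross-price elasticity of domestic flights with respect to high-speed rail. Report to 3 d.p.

-0.480

ε = (%ΔQ of domestic flights) / (%ΔP of high-speed rail) = (-14.6%) / (30.4%) ≈ -0.480.
Negative cross-price elasticity: complements.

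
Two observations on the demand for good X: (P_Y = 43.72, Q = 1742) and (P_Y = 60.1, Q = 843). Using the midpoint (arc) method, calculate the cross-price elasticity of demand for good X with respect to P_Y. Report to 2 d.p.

-2.20

ΔQ_X = 843 − 1742 = -899; ΔP_Y = 60.1 − 43.72 = 16.38.
Midpoints: Q̄_X = 1292.5, P̄_Y = 51.91.
ε = (ΔQ_X/Q̄_X)/(ΔP_Y/P̄_Y) = (-899/1292.5)/(16.38/51.91) ≈ -2.20.
ε < 0: good X and good Y are complements.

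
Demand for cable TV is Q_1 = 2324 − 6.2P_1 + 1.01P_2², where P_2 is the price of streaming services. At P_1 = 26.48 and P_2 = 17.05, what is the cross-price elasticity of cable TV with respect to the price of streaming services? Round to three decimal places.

0.239

At P_1 = 26.48 and P_2 = 17.05: Q_1 = 2453.434.
∂Q_1/∂P_2 = 2.02P_2 = 2.02(17.05) = 34.4410.
ε = (∂Q_1/∂P_2)(P_2/Q_1) = 34.4410 × (17.05/2453.434) ≈ 0.239.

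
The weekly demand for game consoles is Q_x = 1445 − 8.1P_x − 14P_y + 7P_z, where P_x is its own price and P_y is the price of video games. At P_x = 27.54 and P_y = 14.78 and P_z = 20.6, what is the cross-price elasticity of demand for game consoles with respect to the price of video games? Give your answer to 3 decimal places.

At P_x = 27.54 and P_y = 14.78 and P_z = 20.6: Q_x = 1159.206.
∂Q_x/∂P_y = -14.
ε = (∂Q_x/∂P_y)(P_y/Q_x) = -14 × (14.78/1159.206) ≈ -0.179.
Since ε < 0, game consoles and video games are complements.

-0.179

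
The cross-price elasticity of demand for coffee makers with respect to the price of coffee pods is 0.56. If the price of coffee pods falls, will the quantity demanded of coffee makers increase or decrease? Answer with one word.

decrease

ε > 0 and the price of coffee pods falls, so the quantity of coffee makers moves in the same direction: it decreases.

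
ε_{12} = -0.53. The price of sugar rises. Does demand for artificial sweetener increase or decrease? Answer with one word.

ε < 0 and the price of sugar rises, so the quantity of artificial sweetener moves in the opposite direction: it decreases.

decrease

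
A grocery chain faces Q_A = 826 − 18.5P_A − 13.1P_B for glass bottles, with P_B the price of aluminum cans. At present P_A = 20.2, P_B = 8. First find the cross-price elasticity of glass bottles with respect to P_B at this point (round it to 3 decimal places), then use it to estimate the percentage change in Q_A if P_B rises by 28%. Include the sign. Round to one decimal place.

-8.5%

At P_A = 20.2, P_B = 8: Q_A = 347.5.
∂Q_A/∂P_B = -13.1.
ε = (∂Q_A/∂P_B)(P_B/Q_A) = -13.1000 × 8/347.5 ≈ -0.302.
%ΔQ_A ≈ ε × %ΔP_B = -0.302 × (28%) = -8.5%.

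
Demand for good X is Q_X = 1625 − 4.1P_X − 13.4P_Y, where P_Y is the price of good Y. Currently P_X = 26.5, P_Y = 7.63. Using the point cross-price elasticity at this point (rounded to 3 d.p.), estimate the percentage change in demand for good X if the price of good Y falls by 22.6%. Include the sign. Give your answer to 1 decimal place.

At P_X = 26.5, P_Y = 7.63: Q_X = 1414.108.
∂Q_X/∂P_Y = -13.4.
ε = (∂Q_X/∂P_Y)(P_Y/Q_X) = -13.4000 × 7.63/1414.108 ≈ -0.072.
%ΔQ_X ≈ ε × %ΔP_Y = -0.072 × (-22.6%) = 1.6%.

1.6%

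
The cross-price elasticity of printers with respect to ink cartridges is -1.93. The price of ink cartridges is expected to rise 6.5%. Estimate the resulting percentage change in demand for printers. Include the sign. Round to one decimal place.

%ΔQ ≈ ε × %ΔP of ink cartridges = -1.93 × (6.5%) = -12.5%.

-12.5%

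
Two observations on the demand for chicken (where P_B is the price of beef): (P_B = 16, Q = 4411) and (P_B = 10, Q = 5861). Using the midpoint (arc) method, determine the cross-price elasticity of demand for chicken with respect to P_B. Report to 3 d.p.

ΔQ_A = 5861 − 4411 = 1450; ΔP_B = 10 − 16 = -6.
Midpoints: Q̄_A = 5136.0, P̄_B = 13.00.
ε = (ΔQ_A/Q̄_A)/(ΔP_B/P̄_B) = (1450/5136.0)/(-6/13.00) ≈ -0.612.

-0.612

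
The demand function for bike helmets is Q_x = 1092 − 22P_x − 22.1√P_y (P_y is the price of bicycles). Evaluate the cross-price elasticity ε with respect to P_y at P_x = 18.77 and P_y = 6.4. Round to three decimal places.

-0.045

At P_x = 18.77 and P_y = 6.4: Q_x = 623.151.
∂Q_x/∂P_y = -22.1/(2√P_y) = -22.1/(2√6.4) = -4.3679.
ε = (∂Q_x/∂P_y)(P_y/Q_x) = -4.3679 × (6.4/623.151) ≈ -0.045.
ε < 0: complements.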